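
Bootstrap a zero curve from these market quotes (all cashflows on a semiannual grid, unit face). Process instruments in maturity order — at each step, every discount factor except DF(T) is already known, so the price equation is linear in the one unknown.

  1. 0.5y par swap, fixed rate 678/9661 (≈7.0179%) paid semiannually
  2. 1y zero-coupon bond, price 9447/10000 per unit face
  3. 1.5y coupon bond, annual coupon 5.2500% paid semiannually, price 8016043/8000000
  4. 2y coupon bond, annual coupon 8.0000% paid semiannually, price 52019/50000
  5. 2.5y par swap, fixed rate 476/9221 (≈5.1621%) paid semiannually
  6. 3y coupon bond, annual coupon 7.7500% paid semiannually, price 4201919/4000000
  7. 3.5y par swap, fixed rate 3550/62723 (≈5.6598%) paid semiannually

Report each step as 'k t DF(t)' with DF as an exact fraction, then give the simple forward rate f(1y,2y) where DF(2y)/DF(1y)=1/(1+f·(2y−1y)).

step 1 [0.5y] swap r/2=339/9661: DF=(1 − 339/9661·(0))/(1+339/9661) = 9661/10000 ≈ 0.966100
step 2 [1y] zero: DF = P = 9447/10000 ≈ 0.944700
step 3 [1.5y] bond c/2=21/800: DF=(8016043/8000000 − 21/800·(0.966100+0.944700))/(1+21/800) = 371/400 ≈ 0.927500
step 4 [2y] bond c/2=1/25: DF=(52019/50000 − 1/25·(0.966100+0.944700+0.927500))/(1+1/25) = 557/625 ≈ 0.891200
step 5 [2.5y] swap r/2=238/9221: DF=(1 − 238/9221·(0.966100+0.944700+0.927500+0.891200))/(1+238/9221) = 881/1000 ≈ 0.881000
step 6 [3y] bond c/2=31/800: DF=(4201919/4000000 − 31/800·(0.966100+0.944700+0.927500+0.891200+0.881000))/(1+31/800) = 8393/10000 ≈ 0.839300
step 7 [3.5y] swap r/2=1775/62723: DF=(1 − 1775/62723·(0.966100+0.944700+0.927500+0.891200+0.881000+0.839300))/(1+1775/62723) = 329/400 ≈ 0.822500

1 1/2 9661/10000
2 1 9447/10000
3 3/2 371/400
4 2 557/625
5 5/2 881/1000
6 3 8393/10000
7 7/2 329/400
f(1y,2y) = ((9447/10000)/(557/625) − 1)/(1) = 535/8912 ≈ 6.0031%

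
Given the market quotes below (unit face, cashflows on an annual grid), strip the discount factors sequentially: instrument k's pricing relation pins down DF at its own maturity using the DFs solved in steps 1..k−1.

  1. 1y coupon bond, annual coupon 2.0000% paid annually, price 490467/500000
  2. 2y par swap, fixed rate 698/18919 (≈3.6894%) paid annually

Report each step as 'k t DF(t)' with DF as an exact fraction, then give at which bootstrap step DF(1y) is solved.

step 1 [1y] bond c/1=1/50: DF=(490467/500000 − 1/50·(0))/(1+1/50) = 9617/10000 ≈ 0.961700
step 2 [2y] swap r/1=698/18919: DF=(1 − 698/18919·(0.961700))/(1+698/18919) = 4651/5000 ≈ 0.930200

1 1 9617/10000
2 2 4651/5000
DF(1y) is solved at step 1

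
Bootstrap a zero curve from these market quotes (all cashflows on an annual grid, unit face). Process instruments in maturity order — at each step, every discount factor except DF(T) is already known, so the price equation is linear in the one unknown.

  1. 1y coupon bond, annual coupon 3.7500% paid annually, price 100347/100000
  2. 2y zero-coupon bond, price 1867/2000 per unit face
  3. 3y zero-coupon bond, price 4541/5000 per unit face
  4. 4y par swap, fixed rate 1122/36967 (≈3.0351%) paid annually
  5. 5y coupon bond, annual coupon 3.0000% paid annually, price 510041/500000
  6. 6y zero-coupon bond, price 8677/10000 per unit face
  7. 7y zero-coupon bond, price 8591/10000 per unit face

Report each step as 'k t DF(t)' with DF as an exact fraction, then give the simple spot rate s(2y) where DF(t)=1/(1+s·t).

step 1 [1y] bond c/1=3/80: DF=(100347/100000 − 3/80·(0))/(1+3/80) = 1209/1250 ≈ 0.967200
step 2 [2y] zero: DF = P = 1867/2000 ≈ 0.933500
step 3 [3y] zero: DF = P = 4541/5000 ≈ 0.908200
step 4 [4y] swap r/1=1122/36967: DF=(1 − 1122/36967·(0.967200+0.933500+0.908200))/(1+1122/36967) = 4439/5000 ≈ 0.887800
step 5 [5y] bond c/1=3/100: DF=(510041/500000 − 3/100·(0.967200+0.933500+0.908200+0.887800))/(1+3/100) = 8827/10000 ≈ 0.882700
step 6 [6y] zero: DF = P = 8677/10000 ≈ 0.867700
step 7 [7y] zero: DF = P = 8591/10000 ≈ 0.859100

1 1 1209/1250
2 2 1867/2000
3 3 4541/5000
4 4 4439/5000
5 5 8827/10000
6 6 8677/10000
7 7 8591/10000
s(2y) = (1/(1867/2000) − 1)/(2) = 133/3734 ≈ 3.5619%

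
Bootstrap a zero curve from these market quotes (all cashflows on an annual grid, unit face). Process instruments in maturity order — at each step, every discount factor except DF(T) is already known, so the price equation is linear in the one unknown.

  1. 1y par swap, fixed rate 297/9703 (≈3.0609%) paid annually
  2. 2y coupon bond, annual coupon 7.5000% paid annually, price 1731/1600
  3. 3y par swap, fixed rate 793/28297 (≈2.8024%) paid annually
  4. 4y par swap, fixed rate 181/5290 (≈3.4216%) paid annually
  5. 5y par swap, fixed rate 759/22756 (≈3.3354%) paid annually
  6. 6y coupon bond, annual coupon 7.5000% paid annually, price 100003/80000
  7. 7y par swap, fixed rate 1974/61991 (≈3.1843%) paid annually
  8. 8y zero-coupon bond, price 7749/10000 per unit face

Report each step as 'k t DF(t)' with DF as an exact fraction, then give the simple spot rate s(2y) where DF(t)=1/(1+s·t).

step 1 [1y] swap r/1=297/9703: DF=(1 − 297/9703·(0))/(1+297/9703) = 9703/10000 ≈ 0.970300
step 2 [2y] bond c/1=3/40: DF=(1731/1600 − 3/40·(0.970300))/(1+3/40) = 9387/10000 ≈ 0.938700
step 3 [3y] swap r/1=793/28297: DF=(1 − 793/28297·(0.970300+0.938700))/(1+793/28297) = 9207/10000 ≈ 0.920700
step 4 [4y] swap r/1=181/5290: DF=(1 − 181/5290·(0.970300+0.938700+0.920700))/(1+181/5290) = 8733/10000 ≈ 0.873300
step 5 [5y] swap r/1=759/22756: DF=(1 − 759/22756·(0.970300+0.938700+0.920700+0.873300))/(1+759/22756) = 4241/5000 ≈ 0.848200
step 6 [6y] bond c/1=3/40: DF=(100003/80000 − 3/40·(0.970300+0.938700+0.920700+0.873300+0.848200))/(1+3/40) = 8453/10000 ≈ 0.845300
step 7 [7y] swap r/1=1974/61991: DF=(1 − 1974/61991·(0.970300+0.938700+0.920700+0.873300+0.848200+0.845300))/(1+1974/61991) = 4013/5000 ≈ 0.802600
step 8 [8y] zero: DF = P = 7749/10000 ≈ 0.774900

1 1 9703/10000
2 2 9387/10000
3 3 9207/10000
4 4 8733/10000
5 5 4241/5000
6 6 8453/10000
7 7 4013/5000
8 8 7749/10000
s(2y) = (1/(9387/10000) − 1)/(2) = 613/18774 ≈ 3.2652%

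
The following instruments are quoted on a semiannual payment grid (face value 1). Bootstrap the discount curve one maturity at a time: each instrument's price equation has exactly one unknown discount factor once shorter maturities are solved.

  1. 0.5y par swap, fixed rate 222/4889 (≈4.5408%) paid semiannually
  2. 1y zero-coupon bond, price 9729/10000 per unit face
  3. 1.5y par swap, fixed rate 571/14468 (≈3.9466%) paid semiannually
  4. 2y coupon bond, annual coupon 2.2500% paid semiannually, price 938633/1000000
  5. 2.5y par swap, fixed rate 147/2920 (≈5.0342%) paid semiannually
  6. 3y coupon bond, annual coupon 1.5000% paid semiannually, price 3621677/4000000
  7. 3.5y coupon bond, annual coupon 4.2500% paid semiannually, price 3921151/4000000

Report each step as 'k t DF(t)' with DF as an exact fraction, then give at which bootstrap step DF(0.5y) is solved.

1 1/2 4889/5000
2 1 9729/10000
3 3/2 9429/10000
4 2 112/125
5 5/2 1103/1250
6 3 8639/10000
7 7/2 8447/10000
DF(0.5y) is solved at step 1

step 1 [0.5y] swap r/2=111/4889: DF=(1 − 111/4889·(0))/(1+111/4889) = 4889/5000 ≈ 0.977800
step 2 [1y] zero: DF = P = 9729/10000 ≈ 0.972900
step 3 [1.5y] swap r/2=571/28936: DF=(1 − 571/28936·(0.977800+0.972900))/(1+571/28936) = 9429/10000 ≈ 0.942900
step 4 [2y] bond c/2=9/800: DF=(938633/1000000 − 9/800·(0.977800+0.972900+0.942900))/(1+9/800) = 112/125 ≈ 0.896000
step 5 [2.5y] swap r/2=147/5840: DF=(1 − 147/5840·(0.977800+0.972900+0.942900+0.896000))/(1+147/5840) = 1103/1250 ≈ 0.882400
step 6 [3y] bond c/2=3/400: DF=(3621677/4000000 − 3/400·(0.977800+0.972900+0.942900+0.896000+0.882400))/(1+3/400) = 8639/10000 ≈ 0.863900
step 7 [3.5y] bond c/2=17/800: DF=(3921151/4000000 − 17/800·(0.977800+0.972900+0.942900+0.896000+0.882400+0.863900))/(1+17/800) = 8447/10000 ≈ 0.844700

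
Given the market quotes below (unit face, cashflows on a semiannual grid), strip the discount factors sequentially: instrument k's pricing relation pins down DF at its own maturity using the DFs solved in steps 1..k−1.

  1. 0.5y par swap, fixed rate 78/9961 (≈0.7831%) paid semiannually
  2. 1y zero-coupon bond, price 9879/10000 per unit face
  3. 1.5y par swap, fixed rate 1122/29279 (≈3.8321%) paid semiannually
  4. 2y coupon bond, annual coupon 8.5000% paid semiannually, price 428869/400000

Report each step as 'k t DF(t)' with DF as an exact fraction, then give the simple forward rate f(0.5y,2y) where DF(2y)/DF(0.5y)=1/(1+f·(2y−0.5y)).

step 1 [0.5y] swap r/2=39/9961: DF=(1 − 39/9961·(0))/(1+39/9961) = 9961/10000 ≈ 0.996100
step 2 [1y] zero: DF = P = 9879/10000 ≈ 0.987900
step 3 [1.5y] swap r/2=561/29279: DF=(1 − 561/29279·(0.996100+0.987900))/(1+561/29279) = 9439/10000 ≈ 0.943900
step 4 [2y] bond c/2=17/400: DF=(428869/400000 − 17/400·(0.996100+0.987900+0.943900))/(1+17/400) = 9091/10000 ≈ 0.909100

1 1/2 9961/10000
2 1 9879/10000
3 3/2 9439/10000
4 2 9091/10000
f(0.5y,2y) = ((9961/10000)/(9091/10000) − 1)/(3/2) = 580/9091 ≈ 6.3799%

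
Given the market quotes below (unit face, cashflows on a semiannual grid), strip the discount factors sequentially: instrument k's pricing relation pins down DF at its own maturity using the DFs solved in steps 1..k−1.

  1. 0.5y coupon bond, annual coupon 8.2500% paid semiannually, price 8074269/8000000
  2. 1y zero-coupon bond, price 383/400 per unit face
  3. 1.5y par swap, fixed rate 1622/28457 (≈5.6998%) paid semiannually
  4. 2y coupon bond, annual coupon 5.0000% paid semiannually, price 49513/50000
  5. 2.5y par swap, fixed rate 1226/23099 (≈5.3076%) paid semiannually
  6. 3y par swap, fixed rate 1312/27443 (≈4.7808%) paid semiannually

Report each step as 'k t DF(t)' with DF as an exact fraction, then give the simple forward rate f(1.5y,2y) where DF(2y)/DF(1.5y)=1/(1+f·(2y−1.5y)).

step 1 [0.5y] bond c/2=33/800: DF=(8074269/8000000 − 33/800·(0))/(1+33/800) = 9693/10000 ≈ 0.969300
step 2 [1y] zero: DF = P = 383/400 ≈ 0.957500
step 3 [1.5y] swap r/2=811/28457: DF=(1 − 811/28457·(0.969300+0.957500))/(1+811/28457) = 9189/10000 ≈ 0.918900
step 4 [2y] bond c/2=1/40: DF=(49513/50000 − 1/40·(0.969300+0.957500+0.918900))/(1+1/40) = 8967/10000 ≈ 0.896700
step 5 [2.5y] swap r/2=613/23099: DF=(1 − 613/23099·(0.969300+0.957500+0.918900+0.896700))/(1+613/23099) = 4387/5000 ≈ 0.877400
step 6 [3y] swap r/2=656/27443: DF=(1 − 656/27443·(0.969300+0.957500+0.918900+0.896700+0.877400))/(1+656/27443) = 543/625 ≈ 0.868800

1 1/2 9693/10000
2 1 383/400
3 3/2 9189/10000
4 2 8967/10000
5 5/2 4387/5000
6 3 543/625
f(1.5y,2y) = ((9189/10000)/(8967/10000) − 1)/(1/2) = 148/2989 ≈ 4.9515%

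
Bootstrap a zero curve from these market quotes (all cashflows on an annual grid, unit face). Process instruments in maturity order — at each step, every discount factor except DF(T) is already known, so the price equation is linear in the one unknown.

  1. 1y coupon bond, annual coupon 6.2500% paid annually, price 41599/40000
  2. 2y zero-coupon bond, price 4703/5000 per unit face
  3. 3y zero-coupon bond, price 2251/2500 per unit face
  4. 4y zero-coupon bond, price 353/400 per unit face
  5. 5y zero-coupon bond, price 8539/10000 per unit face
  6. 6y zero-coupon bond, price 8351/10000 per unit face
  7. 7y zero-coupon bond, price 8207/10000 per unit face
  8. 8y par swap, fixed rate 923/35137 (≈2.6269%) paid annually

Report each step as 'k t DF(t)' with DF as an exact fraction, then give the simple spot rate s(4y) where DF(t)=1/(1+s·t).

1 1 2447/2500
2 2 4703/5000
3 3 2251/2500
4 4 353/400
5 5 8539/10000
6 6 8351/10000
7 7 8207/10000
8 8 4077/5000
s(4y) = (1/(353/400) − 1)/(4) = 47/1412 ≈ 3.3286%

step 1 [1y] bond c/1=1/16: DF=(41599/40000 − 1/16·(0))/(1+1/16) = 2447/2500 ≈ 0.978800
step 2 [2y] zero: DF = P = 4703/5000 ≈ 0.940600
step 3 [3y] zero: DF = P = 2251/2500 ≈ 0.900400
step 4 [4y] zero: DF = P = 353/400 ≈ 0.882500
step 5 [5y] zero: DF = P = 8539/10000 ≈ 0.853900
step 6 [6y] zero: DF = P = 8351/10000 ≈ 0.835100
step 7 [7y] zero: DF = P = 8207/10000 ≈ 0.820700
step 8 [8y] swap r/1=923/35137: DF=(1 − 923/35137·(0.978800+0.940600+0.900400+0.882500+0.853900+0.835100+0.820700))/(1+923/35137) = 4077/5000 ≈ 0.815400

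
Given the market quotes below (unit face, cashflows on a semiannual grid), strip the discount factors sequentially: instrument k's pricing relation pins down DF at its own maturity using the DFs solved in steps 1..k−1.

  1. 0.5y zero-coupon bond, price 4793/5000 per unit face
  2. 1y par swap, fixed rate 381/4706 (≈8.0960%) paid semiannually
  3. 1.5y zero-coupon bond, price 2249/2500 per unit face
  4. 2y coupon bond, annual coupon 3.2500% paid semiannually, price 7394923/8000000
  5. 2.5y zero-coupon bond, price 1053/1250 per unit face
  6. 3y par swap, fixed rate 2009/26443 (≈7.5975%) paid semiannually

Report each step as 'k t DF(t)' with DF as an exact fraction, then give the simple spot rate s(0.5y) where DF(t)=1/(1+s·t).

1 1/2 4793/5000
2 1 4619/5000
3 3/2 2249/2500
4 2 8651/10000
5 5/2 1053/1250
6 3 7991/10000
s(0.5y) = (1/(4793/5000) − 1)/(1/2) = 414/4793 ≈ 8.6376%

step 1 [0.5y] zero: DF = P = 4793/5000 ≈ 0.958600
step 2 [1y] swap r/2=381/9412: DF=(1 − 381/9412·(0.958600))/(1+381/9412) = 4619/5000 ≈ 0.923800
step 3 [1.5y] zero: DF = P = 2249/2500 ≈ 0.899600
step 4 [2y] bond c/2=13/800: DF=(7394923/8000000 − 13/800·(0.958600+0.923800+0.899600))/(1+13/800) = 8651/10000 ≈ 0.865100
step 5 [2.5y] zero: DF = P = 1053/1250 ≈ 0.842400
step 6 [3y] swap r/2=2009/52886: DF=(1 − 2009/52886·(0.958600+0.923800+0.899600+0.865100+0.842400))/(1+2009/52886) = 7991/10000 ≈ 0.799100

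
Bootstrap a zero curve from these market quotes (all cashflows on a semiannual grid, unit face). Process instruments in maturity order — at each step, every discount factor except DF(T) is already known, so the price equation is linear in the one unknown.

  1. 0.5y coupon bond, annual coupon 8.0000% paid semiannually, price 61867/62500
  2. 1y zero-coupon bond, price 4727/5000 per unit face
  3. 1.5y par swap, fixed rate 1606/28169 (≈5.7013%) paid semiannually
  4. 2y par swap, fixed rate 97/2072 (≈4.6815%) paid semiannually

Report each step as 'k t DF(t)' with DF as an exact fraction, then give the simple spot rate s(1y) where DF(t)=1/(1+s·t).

1 1/2 4759/5000
2 1 4727/5000
3 3/2 9197/10000
4 2 9127/10000
s(1y) = (1/(4727/5000) − 1)/(1) = 273/4727 ≈ 5.7753%

step 1 [0.5y] bond c/2=1/25: DF=(61867/62500 − 1/25·(0))/(1+1/25) = 4759/5000 ≈ 0.951800
step 2 [1y] zero: DF = P = 4727/5000 ≈ 0.945400
step 3 [1.5y] swap r/2=803/28169: DF=(1 − 803/28169·(0.951800+0.945400))/(1+803/28169) = 9197/10000 ≈ 0.919700
step 4 [2y] swap r/2=97/4144: DF=(1 − 97/4144·(0.951800+0.945400+0.919700))/(1+97/4144) = 9127/10000 ≈ 0.912700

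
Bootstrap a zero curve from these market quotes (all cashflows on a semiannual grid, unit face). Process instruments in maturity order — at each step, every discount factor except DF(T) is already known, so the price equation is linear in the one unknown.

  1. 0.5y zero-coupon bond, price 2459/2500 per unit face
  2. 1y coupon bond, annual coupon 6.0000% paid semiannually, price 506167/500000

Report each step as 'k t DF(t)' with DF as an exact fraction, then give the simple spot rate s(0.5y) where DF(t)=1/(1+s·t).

step 1 [0.5y] zero: DF = P = 2459/2500 ≈ 0.983600
step 2 [1y] bond c/2=3/100: DF=(506167/500000 − 3/100·(0.983600))/(1+3/100) = 4771/5000 ≈ 0.954200

1 1/2 2459/2500
2 1 4771/5000
s(0.5y) = (1/(2459/2500) − 1)/(1/2) = 82/2459 ≈ 3.3347%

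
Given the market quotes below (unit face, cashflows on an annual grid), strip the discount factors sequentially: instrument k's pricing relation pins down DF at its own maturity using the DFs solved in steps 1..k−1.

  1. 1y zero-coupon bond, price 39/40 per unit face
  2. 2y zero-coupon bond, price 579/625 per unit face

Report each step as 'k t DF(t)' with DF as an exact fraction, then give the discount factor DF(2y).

step 1 [1y] zero: DF = P = 39/40 ≈ 0.975000
step 2 [2y] zero: DF = P = 579/625 ≈ 0.926400

1 1 39/40
2 2 579/625
DF(2y) = 579/625 ≈ 0.926400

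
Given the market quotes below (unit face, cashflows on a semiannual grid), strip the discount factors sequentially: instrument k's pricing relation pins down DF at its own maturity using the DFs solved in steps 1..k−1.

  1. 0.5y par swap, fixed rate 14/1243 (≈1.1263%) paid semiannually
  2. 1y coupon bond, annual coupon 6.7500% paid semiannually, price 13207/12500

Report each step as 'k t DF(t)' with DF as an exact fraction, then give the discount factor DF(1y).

1 1/2 1243/1250
2 1 1237/1250
DF(1y) = 1237/1250 ≈ 0.989600

step 1 [0.5y] swap r/2=7/1243: DF=(1 − 7/1243·(0))/(1+7/1243) = 1243/1250 ≈ 0.994400
step 2 [1y] bond c/2=27/800: DF=(13207/12500 − 27/800·(0.994400))/(1+27/800) = 1237/1250 ≈ 0.989600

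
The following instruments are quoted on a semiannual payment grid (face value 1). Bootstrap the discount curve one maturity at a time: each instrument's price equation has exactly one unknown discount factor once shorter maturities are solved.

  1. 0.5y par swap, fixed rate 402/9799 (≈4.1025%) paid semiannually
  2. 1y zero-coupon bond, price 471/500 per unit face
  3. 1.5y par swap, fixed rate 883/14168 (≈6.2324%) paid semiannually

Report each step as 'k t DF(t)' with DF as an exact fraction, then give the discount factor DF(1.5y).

step 1 [0.5y] swap r/2=201/9799: DF=(1 − 201/9799·(0))/(1+201/9799) = 9799/10000 ≈ 0.979900
step 2 [1y] zero: DF = P = 471/500 ≈ 0.942000
step 3 [1.5y] swap r/2=883/28336: DF=(1 − 883/28336·(0.979900+0.942000))/(1+883/28336) = 9117/10000 ≈ 0.911700

1 1/2 9799/10000
2 1 471/500
3 3/2 9117/10000
DF(1.5y) = 9117/10000 ≈ 0.911700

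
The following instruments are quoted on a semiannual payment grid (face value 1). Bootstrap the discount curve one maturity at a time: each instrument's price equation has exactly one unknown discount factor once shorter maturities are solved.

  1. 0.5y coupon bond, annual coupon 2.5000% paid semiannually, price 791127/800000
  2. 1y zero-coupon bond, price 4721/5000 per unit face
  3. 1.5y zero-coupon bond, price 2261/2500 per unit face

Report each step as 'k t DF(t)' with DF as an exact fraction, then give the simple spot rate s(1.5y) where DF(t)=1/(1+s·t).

1 1/2 9767/10000
2 1 4721/5000
3 3/2 2261/2500
s(1.5y) = (1/(2261/2500) − 1)/(3/2) = 478/6783 ≈ 7.0470%

step 1 [0.5y] bond c/2=1/80: DF=(791127/800000 − 1/80·(0))/(1+1/80) = 9767/10000 ≈ 0.976700
step 2 [1y] zero: DF = P = 4721/5000 ≈ 0.944200
step 3 [1.5y] zero: DF = P = 2261/2500 ≈ 0.904400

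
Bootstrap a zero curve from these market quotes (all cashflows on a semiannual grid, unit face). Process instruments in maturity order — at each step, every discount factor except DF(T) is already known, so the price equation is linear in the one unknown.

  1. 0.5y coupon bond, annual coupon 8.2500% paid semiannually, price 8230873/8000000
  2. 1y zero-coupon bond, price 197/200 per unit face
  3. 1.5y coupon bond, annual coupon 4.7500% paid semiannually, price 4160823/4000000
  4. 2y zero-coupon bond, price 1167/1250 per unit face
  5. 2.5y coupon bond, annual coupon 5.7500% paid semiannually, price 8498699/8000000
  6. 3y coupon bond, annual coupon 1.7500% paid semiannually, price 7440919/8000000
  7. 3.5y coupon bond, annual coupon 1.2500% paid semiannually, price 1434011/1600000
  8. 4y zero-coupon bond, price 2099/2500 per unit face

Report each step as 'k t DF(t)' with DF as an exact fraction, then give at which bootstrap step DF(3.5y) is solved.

step 1 [0.5y] bond c/2=33/800: DF=(8230873/8000000 − 33/800·(0))/(1+33/800) = 9881/10000 ≈ 0.988100
step 2 [1y] zero: DF = P = 197/200 ≈ 0.985000
step 3 [1.5y] bond c/2=19/800: DF=(4160823/4000000 − 19/800·(0.988100+0.985000))/(1+19/800) = 9703/10000 ≈ 0.970300
step 4 [2y] zero: DF = P = 1167/1250 ≈ 0.933600
step 5 [2.5y] bond c/2=23/800: DF=(8498699/8000000 − 23/800·(0.988100+0.985000+0.970300+0.933600))/(1+23/800) = 9243/10000 ≈ 0.924300
step 6 [3y] bond c/2=7/800: DF=(7440919/8000000 − 7/800·(0.988100+0.985000+0.970300+0.933600+0.924300))/(1+7/800) = 2201/2500 ≈ 0.880400
step 7 [3.5y] bond c/2=1/160: DF=(1434011/1600000 − 1/160·(0.988100+0.985000+0.970300+0.933600+0.924300+0.880400))/(1+1/160) = 4277/5000 ≈ 0.855400
step 8 [4y] zero: DF = P = 2099/2500 ≈ 0.839600

1 1/2 9881/10000
2 1 197/200
3 3/2 9703/10000
4 2 1167/1250
5 5/2 9243/10000
6 3 2201/2500
7 7/2 4277/5000
8 4 2099/2500
DF(3.5y) is solved at step 7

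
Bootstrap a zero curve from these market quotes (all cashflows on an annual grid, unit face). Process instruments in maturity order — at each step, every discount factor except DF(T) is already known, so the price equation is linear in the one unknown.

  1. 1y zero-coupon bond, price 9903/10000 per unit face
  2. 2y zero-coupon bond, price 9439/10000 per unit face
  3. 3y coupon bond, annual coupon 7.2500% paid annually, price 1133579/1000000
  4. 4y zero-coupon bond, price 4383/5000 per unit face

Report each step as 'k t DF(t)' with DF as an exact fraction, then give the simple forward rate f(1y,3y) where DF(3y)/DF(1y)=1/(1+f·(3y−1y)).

1 1 9903/10000
2 2 9439/10000
3 3 4631/5000
4 4 4383/5000
f(1y,3y) = ((9903/10000)/(4631/5000) − 1)/(2) = 641/18524 ≈ 3.4604%

step 1 [1y] zero: DF = P = 9903/10000 ≈ 0.990300
step 2 [2y] zero: DF = P = 9439/10000 ≈ 0.943900
step 3 [3y] bond c/1=29/400: DF=(1133579/1000000 − 29/400·(0.990300+0.943900))/(1+29/400) = 4631/5000 ≈ 0.926200
step 4 [4y] zero: DF = P = 4383/5000 ≈ 0.876600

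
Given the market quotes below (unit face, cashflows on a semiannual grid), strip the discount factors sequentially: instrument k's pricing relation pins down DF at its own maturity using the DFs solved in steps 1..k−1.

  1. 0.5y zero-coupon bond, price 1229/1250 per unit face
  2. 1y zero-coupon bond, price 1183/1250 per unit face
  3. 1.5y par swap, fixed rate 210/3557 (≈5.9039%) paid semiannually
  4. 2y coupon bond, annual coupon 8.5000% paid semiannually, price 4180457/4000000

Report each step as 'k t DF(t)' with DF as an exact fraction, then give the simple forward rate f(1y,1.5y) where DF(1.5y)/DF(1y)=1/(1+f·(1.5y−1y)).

1 1/2 1229/1250
2 1 1183/1250
3 3/2 229/250
4 2 1773/2000
f(1y,1.5y) = ((1183/1250)/(229/250) − 1)/(1/2) = 76/1145 ≈ 6.6376%

step 1 [0.5y] zero: DF = P = 1229/1250 ≈ 0.983200
step 2 [1y] zero: DF = P = 1183/1250 ≈ 0.946400
step 3 [1.5y] swap r/2=105/3557: DF=(1 − 105/3557·(0.983200+0.946400))/(1+105/3557) = 229/250 ≈ 0.916000
step 4 [2y] bond c/2=17/400: DF=(4180457/4000000 − 17/400·(0.983200+0.946400+0.916000))/(1+17/400) = 1773/2000 ≈ 0.886500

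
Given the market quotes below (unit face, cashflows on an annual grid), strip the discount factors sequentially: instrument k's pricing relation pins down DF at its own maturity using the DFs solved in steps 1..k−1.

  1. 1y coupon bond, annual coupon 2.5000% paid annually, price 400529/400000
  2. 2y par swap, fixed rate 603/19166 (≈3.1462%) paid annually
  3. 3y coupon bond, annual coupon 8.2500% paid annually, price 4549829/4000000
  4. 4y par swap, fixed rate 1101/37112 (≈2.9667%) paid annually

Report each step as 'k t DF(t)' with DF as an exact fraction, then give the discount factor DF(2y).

1 1 9769/10000
2 2 9397/10000
3 3 9047/10000
4 4 8899/10000
DF(2y) = 9397/10000 ≈ 0.939700

step 1 [1y] bond c/1=1/40: DF=(400529/400000 − 1/40·(0))/(1+1/40) = 9769/10000 ≈ 0.976900
step 2 [2y] swap r/1=603/19166: DF=(1 − 603/19166·(0.976900))/(1+603/19166) = 9397/10000 ≈ 0.939700
step 3 [3y] bond c/1=33/400: DF=(4549829/4000000 − 33/400·(0.976900+0.939700))/(1+33/400) = 9047/10000 ≈ 0.904700
step 4 [4y] swap r/1=1101/37112: DF=(1 − 1101/37112·(0.976900+0.939700+0.904700))/(1+1101/37112) = 8899/10000 ≈ 0.889900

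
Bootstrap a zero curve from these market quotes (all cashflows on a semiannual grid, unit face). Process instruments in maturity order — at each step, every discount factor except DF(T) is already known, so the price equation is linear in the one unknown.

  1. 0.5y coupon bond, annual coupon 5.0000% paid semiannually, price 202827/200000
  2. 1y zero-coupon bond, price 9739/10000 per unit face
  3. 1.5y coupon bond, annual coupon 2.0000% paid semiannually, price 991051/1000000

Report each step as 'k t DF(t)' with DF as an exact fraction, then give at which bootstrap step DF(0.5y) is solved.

1 1/2 4947/5000
2 1 9739/10000
3 3/2 4809/5000
DF(0.5y) is solved at step 1

step 1 [0.5y] bond c/2=1/40: DF=(202827/200000 − 1/40·(0))/(1+1/40) = 4947/5000 ≈ 0.989400
step 2 [1y] zero: DF = P = 9739/10000 ≈ 0.973900
step 3 [1.5y] bond c/2=1/100: DF=(991051/1000000 − 1/100·(0.989400+0.973900))/(1+1/100) = 4809/5000 ≈ 0.961800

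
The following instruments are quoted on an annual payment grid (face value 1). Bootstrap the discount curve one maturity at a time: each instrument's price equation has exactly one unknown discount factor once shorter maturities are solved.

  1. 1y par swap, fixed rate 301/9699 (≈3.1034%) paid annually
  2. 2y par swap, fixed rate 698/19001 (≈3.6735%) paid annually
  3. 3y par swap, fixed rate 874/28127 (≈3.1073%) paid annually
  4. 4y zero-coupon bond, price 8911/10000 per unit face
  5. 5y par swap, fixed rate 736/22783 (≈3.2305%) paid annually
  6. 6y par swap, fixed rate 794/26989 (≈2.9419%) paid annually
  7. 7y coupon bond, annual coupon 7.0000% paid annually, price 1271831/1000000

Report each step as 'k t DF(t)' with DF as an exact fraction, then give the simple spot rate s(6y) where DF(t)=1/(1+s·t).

step 1 [1y] swap r/1=301/9699: DF=(1 − 301/9699·(0))/(1+301/9699) = 9699/10000 ≈ 0.969900
step 2 [2y] swap r/1=698/19001: DF=(1 − 698/19001·(0.969900))/(1+698/19001) = 4651/5000 ≈ 0.930200
step 3 [3y] swap r/1=874/28127: DF=(1 − 874/28127·(0.969900+0.930200))/(1+874/28127) = 4563/5000 ≈ 0.912600
step 4 [4y] zero: DF = P = 8911/10000 ≈ 0.891100
step 5 [5y] swap r/1=736/22783: DF=(1 − 736/22783·(0.969900+0.930200+0.912600+0.891100))/(1+736/22783) = 533/625 ≈ 0.852800
step 6 [6y] swap r/1=794/26989: DF=(1 − 794/26989·(0.969900+0.930200+0.912600+0.891100+0.852800))/(1+794/26989) = 2103/2500 ≈ 0.841200
step 7 [7y] bond c/1=7/100: DF=(1271831/1000000 − 7/100·(0.969900+0.930200+0.912600+0.891100+0.852800+0.841200))/(1+7/100) = 1671/2000 ≈ 0.835500

1 1 9699/10000
2 2 4651/5000
3 3 4563/5000
4 4 8911/10000
5 5 533/625
6 6 2103/2500
7 7 1671/2000
s(6y) = (1/(2103/2500) − 1)/(6) = 397/12618 ≈ 3.1463%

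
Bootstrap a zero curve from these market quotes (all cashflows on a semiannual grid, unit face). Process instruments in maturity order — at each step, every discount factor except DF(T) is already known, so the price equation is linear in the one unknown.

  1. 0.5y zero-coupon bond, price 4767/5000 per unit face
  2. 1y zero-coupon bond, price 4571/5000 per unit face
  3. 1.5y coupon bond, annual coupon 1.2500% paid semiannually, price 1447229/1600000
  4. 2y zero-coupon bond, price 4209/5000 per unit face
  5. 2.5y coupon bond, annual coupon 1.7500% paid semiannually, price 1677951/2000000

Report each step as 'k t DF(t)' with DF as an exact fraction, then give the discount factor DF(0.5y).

1 1/2 4767/5000
2 1 4571/5000
3 3/2 8873/10000
4 2 4209/5000
5 5/2 1601/2000
DF(0.5y) = 4767/5000 ≈ 0.953400

step 1 [0.5y] zero: DF = P = 4767/5000 ≈ 0.953400
step 2 [1y] zero: DF = P = 4571/5000 ≈ 0.914200
step 3 [1.5y] bond c/2=1/160: DF=(1447229/1600000 − 1/160·(0.953400+0.914200))/(1+1/160) = 8873/10000 ≈ 0.887300
step 4 [2y] zero: DF = P = 4209/5000 ≈ 0.841800
step 5 [2.5y] bond c/2=7/800: DF=(1677951/2000000 − 7/800·(0.953400+0.914200+0.887300+0.841800))/(1+7/800) = 1601/2000 ≈ 0.800500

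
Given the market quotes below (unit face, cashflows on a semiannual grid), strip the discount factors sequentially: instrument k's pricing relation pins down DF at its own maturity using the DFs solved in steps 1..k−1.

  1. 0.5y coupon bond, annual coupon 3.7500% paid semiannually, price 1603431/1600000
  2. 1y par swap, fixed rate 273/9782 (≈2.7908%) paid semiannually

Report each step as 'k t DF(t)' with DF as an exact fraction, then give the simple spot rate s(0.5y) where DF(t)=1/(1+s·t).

1 1/2 9837/10000
2 1 9727/10000
s(0.5y) = (1/(9837/10000) − 1)/(1/2) = 326/9837 ≈ 3.3140%

step 1 [0.5y] bond c/2=3/160: DF=(1603431/1600000 − 3/160·(0))/(1+3/160) = 9837/10000 ≈ 0.983700
step 2 [1y] swap r/2=273/19564: DF=(1 − 273/19564·(0.983700))/(1+273/19564) = 9727/10000 ≈ 0.972700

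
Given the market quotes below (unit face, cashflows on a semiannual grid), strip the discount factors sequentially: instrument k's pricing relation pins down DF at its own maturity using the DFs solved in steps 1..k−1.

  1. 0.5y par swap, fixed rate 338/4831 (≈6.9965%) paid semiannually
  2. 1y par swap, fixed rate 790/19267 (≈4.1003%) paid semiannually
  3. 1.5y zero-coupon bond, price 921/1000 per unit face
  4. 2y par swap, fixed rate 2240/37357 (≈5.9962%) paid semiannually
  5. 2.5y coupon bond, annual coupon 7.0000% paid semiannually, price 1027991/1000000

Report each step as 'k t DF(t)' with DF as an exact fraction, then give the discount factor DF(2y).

1 1/2 4831/5000
2 1 1921/2000
3 3/2 921/1000
4 2 111/125
5 5/2 8669/10000
DF(2y) = 111/125 ≈ 0.888000

step 1 [0.5y] swap r/2=169/4831: DF=(1 − 169/4831·(0))/(1+169/4831) = 4831/5000 ≈ 0.966200
step 2 [1y] swap r/2=395/19267: DF=(1 − 395/19267·(0.966200))/(1+395/19267) = 1921/2000 ≈ 0.960500
step 3 [1.5y] zero: DF = P = 921/1000 ≈ 0.921000
step 4 [2y] swap r/2=1120/37357: DF=(1 − 1120/37357·(0.966200+0.960500+0.921000))/(1+1120/37357) = 111/125 ≈ 0.888000
step 5 [2.5y] bond c/2=7/200: DF=(1027991/1000000 − 7/200·(0.966200+0.960500+0.921000+0.888000))/(1+7/200) = 8669/10000 ≈ 0.866900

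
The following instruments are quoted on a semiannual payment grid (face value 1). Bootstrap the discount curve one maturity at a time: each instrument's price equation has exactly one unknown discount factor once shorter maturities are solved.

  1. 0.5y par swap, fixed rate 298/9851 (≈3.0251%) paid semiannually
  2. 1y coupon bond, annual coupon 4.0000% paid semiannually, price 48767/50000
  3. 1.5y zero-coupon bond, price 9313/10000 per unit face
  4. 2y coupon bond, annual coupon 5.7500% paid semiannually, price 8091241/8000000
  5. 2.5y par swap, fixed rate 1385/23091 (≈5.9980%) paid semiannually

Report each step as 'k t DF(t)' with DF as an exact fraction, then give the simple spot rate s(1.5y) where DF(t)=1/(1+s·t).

step 1 [0.5y] swap r/2=149/9851: DF=(1 − 149/9851·(0))/(1+149/9851) = 9851/10000 ≈ 0.985100
step 2 [1y] bond c/2=1/50: DF=(48767/50000 − 1/50·(0.985100))/(1+1/50) = 9369/10000 ≈ 0.936900
step 3 [1.5y] zero: DF = P = 9313/10000 ≈ 0.931300
step 4 [2y] bond c/2=23/800: DF=(8091241/8000000 − 23/800·(0.985100+0.936900+0.931300))/(1+23/800) = 4517/5000 ≈ 0.903400
step 5 [2.5y] swap r/2=1385/46182: DF=(1 − 1385/46182·(0.985100+0.936900+0.931300+0.903400))/(1+1385/46182) = 1723/2000 ≈ 0.861500

1 1/2 9851/10000
2 1 9369/10000
3 3/2 9313/10000
4 2 4517/5000
5 5/2 1723/2000
s(1.5y) = (1/(9313/10000) − 1)/(3/2) = 458/9313 ≈ 4.9179%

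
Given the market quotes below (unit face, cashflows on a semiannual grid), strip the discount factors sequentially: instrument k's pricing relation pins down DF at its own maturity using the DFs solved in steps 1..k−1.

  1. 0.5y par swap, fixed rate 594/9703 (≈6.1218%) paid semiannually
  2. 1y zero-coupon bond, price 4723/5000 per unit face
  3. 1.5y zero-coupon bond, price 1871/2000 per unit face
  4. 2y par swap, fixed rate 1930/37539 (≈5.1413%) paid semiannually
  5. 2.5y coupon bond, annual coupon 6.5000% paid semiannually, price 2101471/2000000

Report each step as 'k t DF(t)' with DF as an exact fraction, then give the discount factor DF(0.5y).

step 1 [0.5y] swap r/2=297/9703: DF=(1 − 297/9703·(0))/(1+297/9703) = 9703/10000 ≈ 0.970300
step 2 [1y] zero: DF = P = 4723/5000 ≈ 0.944600
step 3 [1.5y] zero: DF = P = 1871/2000 ≈ 0.935500
step 4 [2y] swap r/2=965/37539: DF=(1 − 965/37539·(0.970300+0.944600+0.935500))/(1+965/37539) = 1807/2000 ≈ 0.903500
step 5 [2.5y] bond c/2=13/400: DF=(2101471/2000000 − 13/400·(0.970300+0.944600+0.935500+0.903500))/(1+13/400) = 1799/2000 ≈ 0.899500

1 1/2 9703/10000
2 1 4723/5000
3 3/2 1871/2000
4 2 1807/2000
5 5/2 1799/2000
DF(0.5y) = 9703/10000 ≈ 0.970300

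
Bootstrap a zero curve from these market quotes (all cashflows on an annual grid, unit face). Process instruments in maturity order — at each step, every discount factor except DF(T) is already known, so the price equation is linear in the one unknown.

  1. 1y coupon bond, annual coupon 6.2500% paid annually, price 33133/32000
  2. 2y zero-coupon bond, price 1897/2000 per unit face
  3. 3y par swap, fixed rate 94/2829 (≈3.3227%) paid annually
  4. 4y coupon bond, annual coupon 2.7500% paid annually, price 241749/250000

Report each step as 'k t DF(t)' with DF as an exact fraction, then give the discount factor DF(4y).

1 1 1949/2000
2 2 1897/2000
3 3 453/500
4 4 4327/5000
DF(4y) = 4327/5000 ≈ 0.865400

step 1 [1y] bond c/1=1/16: DF=(33133/32000 − 1/16·(0))/(1+1/16) = 1949/2000 ≈ 0.974500
step 2 [2y] zero: DF = P = 1897/2000 ≈ 0.948500
step 3 [3y] swap r/1=94/2829: DF=(1 − 94/2829·(0.974500+0.948500))/(1+94/2829) = 453/500 ≈ 0.906000
step 4 [4y] bond c/1=11/400: DF=(241749/250000 − 11/400·(0.974500+0.948500+0.906000))/(1+11/400) = 4327/5000 ≈ 0.865400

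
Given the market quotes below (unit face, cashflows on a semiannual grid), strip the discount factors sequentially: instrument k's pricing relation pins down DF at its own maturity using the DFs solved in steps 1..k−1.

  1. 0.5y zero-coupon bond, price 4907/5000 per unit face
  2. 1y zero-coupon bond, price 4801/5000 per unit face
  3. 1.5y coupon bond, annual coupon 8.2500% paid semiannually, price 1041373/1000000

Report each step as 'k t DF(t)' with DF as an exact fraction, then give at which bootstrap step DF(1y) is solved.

1 1/2 4907/5000
2 1 4801/5000
3 3/2 577/625
DF(1y) is solved at step 2

step 1 [0.5y] zero: DF = P = 4907/5000 ≈ 0.981400
step 2 [1y] zero: DF = P = 4801/5000 ≈ 0.960200
step 3 [1.5y] bond c/2=33/800: DF=(1041373/1000000 − 33/800·(0.981400+0.960200))/(1+33/800) = 577/625 ≈ 0.923200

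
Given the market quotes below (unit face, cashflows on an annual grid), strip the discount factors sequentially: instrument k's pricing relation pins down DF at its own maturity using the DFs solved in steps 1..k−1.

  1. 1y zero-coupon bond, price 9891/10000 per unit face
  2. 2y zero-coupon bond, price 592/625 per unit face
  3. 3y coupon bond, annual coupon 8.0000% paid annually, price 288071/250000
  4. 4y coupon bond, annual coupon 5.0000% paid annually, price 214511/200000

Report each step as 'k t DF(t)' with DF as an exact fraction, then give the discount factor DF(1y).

1 1 9891/10000
2 2 592/625
3 3 1847/2000
4 4 8853/10000
DF(1y) = 9891/10000 ≈ 0.989100

step 1 [1y] zero: DF = P = 9891/10000 ≈ 0.989100
step 2 [2y] zero: DF = P = 592/625 ≈ 0.947200
step 3 [3y] bond c/1=2/25: DF=(288071/250000 − 2/25·(0.989100+0.947200))/(1+2/25) = 1847/2000 ≈ 0.923500
step 4 [4y] bond c/1=1/20: DF=(214511/200000 − 1/20·(0.989100+0.947200+0.923500))/(1+1/20) = 8853/10000 ≈ 0.885300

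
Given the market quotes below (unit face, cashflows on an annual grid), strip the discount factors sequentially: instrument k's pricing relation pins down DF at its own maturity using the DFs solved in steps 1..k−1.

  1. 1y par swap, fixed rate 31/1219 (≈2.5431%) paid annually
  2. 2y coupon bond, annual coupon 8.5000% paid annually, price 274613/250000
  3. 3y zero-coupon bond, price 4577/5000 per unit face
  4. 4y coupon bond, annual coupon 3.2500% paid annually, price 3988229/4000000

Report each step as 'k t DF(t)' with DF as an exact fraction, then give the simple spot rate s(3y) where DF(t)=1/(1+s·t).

step 1 [1y] swap r/1=31/1219: DF=(1 − 31/1219·(0))/(1+31/1219) = 1219/1250 ≈ 0.975200
step 2 [2y] bond c/1=17/200: DF=(274613/250000 − 17/200·(0.975200))/(1+17/200) = 117/125 ≈ 0.936000
step 3 [3y] zero: DF = P = 4577/5000 ≈ 0.915400
step 4 [4y] bond c/1=13/400: DF=(3988229/4000000 − 13/400·(0.975200+0.936000+0.915400))/(1+13/400) = 8767/10000 ≈ 0.876700

1 1 1219/1250
2 2 117/125
3 3 4577/5000
4 4 8767/10000
s(3y) = (1/(4577/5000) − 1)/(3) = 141/4577 ≈ 3.0806%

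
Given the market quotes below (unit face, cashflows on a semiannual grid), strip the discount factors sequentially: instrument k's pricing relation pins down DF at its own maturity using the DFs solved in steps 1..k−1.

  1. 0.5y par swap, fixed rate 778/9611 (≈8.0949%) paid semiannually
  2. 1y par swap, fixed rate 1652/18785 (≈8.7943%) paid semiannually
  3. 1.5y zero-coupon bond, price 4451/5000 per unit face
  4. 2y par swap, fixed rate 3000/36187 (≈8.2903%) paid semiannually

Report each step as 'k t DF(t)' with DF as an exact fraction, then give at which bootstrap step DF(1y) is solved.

step 1 [0.5y] swap r/2=389/9611: DF=(1 − 389/9611·(0))/(1+389/9611) = 9611/10000 ≈ 0.961100
step 2 [1y] swap r/2=826/18785: DF=(1 − 826/18785·(0.961100))/(1+826/18785) = 4587/5000 ≈ 0.917400
step 3 [1.5y] zero: DF = P = 4451/5000 ≈ 0.890200
step 4 [2y] swap r/2=1500/36187: DF=(1 − 1500/36187·(0.961100+0.917400+0.890200))/(1+1500/36187) = 17/20 ≈ 0.850000

1 1/2 9611/10000
2 1 4587/5000
3 3/2 4451/5000
4 2 17/20
DF(1y) is solved at step 2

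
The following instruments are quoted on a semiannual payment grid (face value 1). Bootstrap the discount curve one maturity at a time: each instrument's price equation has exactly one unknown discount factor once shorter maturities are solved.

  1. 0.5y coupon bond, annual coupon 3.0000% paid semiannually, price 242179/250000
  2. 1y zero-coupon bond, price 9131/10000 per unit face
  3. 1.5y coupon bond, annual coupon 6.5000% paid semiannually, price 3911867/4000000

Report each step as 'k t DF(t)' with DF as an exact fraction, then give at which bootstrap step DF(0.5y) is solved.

1 1/2 1193/1250
2 1 9131/10000
3 3/2 2221/2500
DF(0.5y) is solved at step 1

step 1 [0.5y] bond c/2=3/200: DF=(242179/250000 − 3/200·(0))/(1+3/200) = 1193/1250 ≈ 0.954400
step 2 [1y] zero: DF = P = 9131/10000 ≈ 0.913100
step 3 [1.5y] bond c/2=13/400: DF=(3911867/4000000 − 13/400·(0.954400+0.913100))/(1+13/400) = 2221/2500 ≈ 0.888400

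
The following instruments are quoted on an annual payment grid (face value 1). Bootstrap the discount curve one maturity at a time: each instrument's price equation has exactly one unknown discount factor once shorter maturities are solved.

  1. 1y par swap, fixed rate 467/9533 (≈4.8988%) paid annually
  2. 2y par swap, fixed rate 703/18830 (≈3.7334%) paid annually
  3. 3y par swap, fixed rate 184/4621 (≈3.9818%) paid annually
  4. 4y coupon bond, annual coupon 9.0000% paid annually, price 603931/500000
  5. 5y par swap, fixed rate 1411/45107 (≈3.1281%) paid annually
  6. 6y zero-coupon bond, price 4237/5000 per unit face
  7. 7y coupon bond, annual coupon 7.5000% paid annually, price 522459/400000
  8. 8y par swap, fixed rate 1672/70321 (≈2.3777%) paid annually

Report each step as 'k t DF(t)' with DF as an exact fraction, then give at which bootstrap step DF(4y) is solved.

1 1 9533/10000
2 2 9297/10000
3 3 556/625
4 4 1099/1250
5 5 8589/10000
6 6 4237/5000
7 7 2103/2500
8 8 1041/1250
DF(4y) is solved at step 4

step 1 [1y] swap r/1=467/9533: DF=(1 − 467/9533·(0))/(1+467/9533) = 9533/10000 ≈ 0.953300
step 2 [2y] swap r/1=703/18830: DF=(1 − 703/18830·(0.953300))/(1+703/18830) = 9297/10000 ≈ 0.929700
step 3 [3y] swap r/1=184/4621: DF=(1 − 184/4621·(0.953300+0.929700))/(1+184/4621) = 556/625 ≈ 0.889600
step 4 [4y] bond c/1=9/100: DF=(603931/500000 − 9/100·(0.953300+0.929700+0.889600))/(1+9/100) = 1099/1250 ≈ 0.879200
step 5 [5y] swap r/1=1411/45107: DF=(1 − 1411/45107·(0.953300+0.929700+0.889600+0.879200))/(1+1411/45107) = 8589/10000 ≈ 0.858900
step 6 [6y] zero: DF = P = 4237/5000 ≈ 0.847400
step 7 [7y] bond c/1=3/40: DF=(522459/400000 − 3/40·(0.953300+0.929700+0.889600+0.879200+0.858900+0.847400))/(1+3/40) = 2103/2500 ≈ 0.841200
step 8 [8y] swap r/1=1672/70321: DF=(1 − 1672/70321·(0.953300+0.929700+0.889600+0.879200+0.858900+0.847400+0.841200))/(1+1672/70321) = 1041/1250 ≈ 0.832800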